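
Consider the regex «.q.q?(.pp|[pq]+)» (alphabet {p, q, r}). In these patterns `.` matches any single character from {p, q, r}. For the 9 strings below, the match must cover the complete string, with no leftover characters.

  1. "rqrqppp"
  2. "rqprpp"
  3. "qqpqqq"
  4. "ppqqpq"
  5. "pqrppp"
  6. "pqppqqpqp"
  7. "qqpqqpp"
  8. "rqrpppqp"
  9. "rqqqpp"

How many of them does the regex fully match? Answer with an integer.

1 → match
2 → match
3 → match
4 → no match
5 → match
6 → match
7 → match
8 → match
9 → match
Total matched: 8

8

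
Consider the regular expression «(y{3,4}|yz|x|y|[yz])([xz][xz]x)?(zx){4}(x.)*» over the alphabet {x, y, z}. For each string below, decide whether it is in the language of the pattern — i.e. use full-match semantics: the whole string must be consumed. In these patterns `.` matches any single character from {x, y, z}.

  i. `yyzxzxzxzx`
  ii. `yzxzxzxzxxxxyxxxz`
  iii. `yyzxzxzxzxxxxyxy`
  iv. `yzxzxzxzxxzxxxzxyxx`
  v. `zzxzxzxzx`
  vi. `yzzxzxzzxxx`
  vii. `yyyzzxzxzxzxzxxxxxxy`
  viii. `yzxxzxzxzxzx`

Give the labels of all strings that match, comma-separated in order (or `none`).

i → no match
ii → match
iii → no match
iv → match
v → match
vi → no match
vii → match
viii → match

ii, iv, v, vii, viii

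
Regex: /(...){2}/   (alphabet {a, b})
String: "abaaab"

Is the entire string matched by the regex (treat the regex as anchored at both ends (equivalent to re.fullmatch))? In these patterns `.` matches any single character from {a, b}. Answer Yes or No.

Yes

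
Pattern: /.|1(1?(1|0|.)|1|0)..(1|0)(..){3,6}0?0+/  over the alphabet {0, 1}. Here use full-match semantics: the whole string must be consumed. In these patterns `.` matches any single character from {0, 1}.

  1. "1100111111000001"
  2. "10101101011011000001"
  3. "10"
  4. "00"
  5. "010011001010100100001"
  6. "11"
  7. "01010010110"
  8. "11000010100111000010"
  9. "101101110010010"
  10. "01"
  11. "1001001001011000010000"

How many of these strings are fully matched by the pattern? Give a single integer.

1 → no match
2 → no match
3 → no match
4 → no match
5 → no match
6 → no match
7 → no match
8 → no match
9 → no match
10 → no match
11 → no match
Total matched: 0

0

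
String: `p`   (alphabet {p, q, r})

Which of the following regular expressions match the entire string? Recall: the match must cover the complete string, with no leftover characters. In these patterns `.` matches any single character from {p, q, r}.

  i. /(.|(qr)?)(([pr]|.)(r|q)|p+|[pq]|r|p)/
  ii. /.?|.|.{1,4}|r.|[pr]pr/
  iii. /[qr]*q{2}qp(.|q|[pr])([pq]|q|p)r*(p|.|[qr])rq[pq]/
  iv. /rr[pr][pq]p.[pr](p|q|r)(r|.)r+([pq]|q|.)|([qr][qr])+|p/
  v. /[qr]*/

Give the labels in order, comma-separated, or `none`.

i → match
ii → match
iii → no match
iv → match
v → no match

i, ii, iv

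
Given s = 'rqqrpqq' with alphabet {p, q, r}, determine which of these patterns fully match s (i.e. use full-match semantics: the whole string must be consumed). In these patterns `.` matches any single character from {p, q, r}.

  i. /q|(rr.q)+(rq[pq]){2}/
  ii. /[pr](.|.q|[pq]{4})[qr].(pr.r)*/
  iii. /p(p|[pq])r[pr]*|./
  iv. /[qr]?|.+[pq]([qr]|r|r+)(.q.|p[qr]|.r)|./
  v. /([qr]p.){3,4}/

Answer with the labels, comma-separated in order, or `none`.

i → no match
ii → no match
iii → no match
iv → match
v → no match

iv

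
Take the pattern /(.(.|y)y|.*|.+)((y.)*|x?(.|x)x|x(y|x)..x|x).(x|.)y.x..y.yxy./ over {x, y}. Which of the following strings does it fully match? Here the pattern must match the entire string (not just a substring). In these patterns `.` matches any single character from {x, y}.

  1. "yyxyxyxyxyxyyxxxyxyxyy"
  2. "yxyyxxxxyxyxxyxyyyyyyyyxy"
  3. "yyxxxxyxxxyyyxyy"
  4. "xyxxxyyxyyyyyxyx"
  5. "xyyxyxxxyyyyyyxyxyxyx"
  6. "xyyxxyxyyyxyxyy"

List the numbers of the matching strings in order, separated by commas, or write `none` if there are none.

1 → match
2 → no match
3 → no match
4 → match
5 → no match
6 → no match

1, 4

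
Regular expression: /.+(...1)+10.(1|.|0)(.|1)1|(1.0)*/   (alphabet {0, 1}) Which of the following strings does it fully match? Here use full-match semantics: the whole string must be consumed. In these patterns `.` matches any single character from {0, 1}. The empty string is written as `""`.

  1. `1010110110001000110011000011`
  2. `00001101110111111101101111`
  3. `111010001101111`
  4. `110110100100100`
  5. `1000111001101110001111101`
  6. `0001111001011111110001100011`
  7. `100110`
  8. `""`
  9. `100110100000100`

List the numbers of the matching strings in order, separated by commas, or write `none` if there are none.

2, 3, 4, 6, 7, 8

1 → no match
2 → match
3 → match
4 → match
5 → no match
6 → match
7 → match
8 → match
9 → no match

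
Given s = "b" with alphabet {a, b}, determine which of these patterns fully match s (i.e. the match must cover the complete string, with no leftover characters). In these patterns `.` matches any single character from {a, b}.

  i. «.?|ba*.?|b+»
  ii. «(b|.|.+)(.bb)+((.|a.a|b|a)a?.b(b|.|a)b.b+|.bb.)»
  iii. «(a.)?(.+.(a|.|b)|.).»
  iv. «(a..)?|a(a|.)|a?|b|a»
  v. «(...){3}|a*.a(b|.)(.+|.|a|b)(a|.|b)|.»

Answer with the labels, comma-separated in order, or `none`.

i, iv, v

i → match
ii → no match
iii → no match
iv → match
v → match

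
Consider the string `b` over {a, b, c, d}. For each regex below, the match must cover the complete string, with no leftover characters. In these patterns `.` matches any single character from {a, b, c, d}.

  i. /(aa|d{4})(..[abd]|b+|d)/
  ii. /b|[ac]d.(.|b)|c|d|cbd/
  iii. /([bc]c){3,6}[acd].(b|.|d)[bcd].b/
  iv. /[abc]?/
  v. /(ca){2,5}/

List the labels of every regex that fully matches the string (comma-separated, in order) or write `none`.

ii, iv

i → no match
ii → match
iii → no match
iv → match
v → no match — must start with `ca`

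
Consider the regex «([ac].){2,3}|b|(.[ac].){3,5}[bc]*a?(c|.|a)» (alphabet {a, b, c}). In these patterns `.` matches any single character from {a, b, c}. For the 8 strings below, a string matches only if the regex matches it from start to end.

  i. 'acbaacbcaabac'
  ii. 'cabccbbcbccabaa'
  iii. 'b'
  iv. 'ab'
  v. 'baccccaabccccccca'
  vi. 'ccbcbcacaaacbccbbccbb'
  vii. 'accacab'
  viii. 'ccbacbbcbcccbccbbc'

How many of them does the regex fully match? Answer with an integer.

i → no match
ii → match
iii. 'b' → match
iv. 'ab' → no match
v → match
vi → no match
vii. 'accacab' → no match
viii → match
Total matched: 4

4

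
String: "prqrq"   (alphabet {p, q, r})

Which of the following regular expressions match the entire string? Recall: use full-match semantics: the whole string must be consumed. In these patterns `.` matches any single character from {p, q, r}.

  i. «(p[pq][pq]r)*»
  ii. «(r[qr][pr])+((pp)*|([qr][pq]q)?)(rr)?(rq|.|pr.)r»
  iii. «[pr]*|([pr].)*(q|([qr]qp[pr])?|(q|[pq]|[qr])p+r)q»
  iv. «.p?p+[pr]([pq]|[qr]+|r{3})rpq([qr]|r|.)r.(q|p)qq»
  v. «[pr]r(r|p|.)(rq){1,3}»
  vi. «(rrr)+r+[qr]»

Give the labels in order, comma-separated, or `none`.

i → no match
ii → no match — must start with "r"
iii → no match
iv → no match — must end with "qq"
v → match
vi → no match — must start with "rrr"

v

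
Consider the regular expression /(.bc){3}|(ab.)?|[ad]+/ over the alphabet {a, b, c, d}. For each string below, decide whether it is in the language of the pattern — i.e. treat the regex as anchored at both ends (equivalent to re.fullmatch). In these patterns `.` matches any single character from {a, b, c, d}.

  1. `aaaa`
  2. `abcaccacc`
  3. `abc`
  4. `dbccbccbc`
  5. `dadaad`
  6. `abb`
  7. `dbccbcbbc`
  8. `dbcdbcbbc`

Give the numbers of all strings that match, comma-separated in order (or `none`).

1, 3, 4, 5, 6, 7, 8

1 → match
2 → no match
3 → match
4 → match
5 → match
6 → match
7 → match
8 → match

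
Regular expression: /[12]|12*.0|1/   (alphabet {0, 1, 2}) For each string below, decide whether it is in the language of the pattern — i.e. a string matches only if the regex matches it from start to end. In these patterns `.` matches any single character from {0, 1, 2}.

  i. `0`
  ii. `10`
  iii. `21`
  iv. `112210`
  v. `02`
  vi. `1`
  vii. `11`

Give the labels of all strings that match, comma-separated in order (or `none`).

vi

i. `0` → no match
ii. `10` → no match
iii. `21` → no match
iv. `112210` → no match
v. `02` → no match
vi. `1` → match
vii. `11` → no match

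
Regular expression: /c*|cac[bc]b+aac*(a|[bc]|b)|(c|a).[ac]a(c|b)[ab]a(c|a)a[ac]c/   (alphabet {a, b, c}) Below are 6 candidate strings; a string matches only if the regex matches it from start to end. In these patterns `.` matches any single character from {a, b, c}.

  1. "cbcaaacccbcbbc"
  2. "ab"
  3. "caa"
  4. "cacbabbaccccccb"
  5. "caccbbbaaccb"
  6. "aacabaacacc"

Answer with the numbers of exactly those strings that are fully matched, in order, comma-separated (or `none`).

5, 6

1 → no match
2 → no match
3 → no match
4 → no match
5 → match
6 → match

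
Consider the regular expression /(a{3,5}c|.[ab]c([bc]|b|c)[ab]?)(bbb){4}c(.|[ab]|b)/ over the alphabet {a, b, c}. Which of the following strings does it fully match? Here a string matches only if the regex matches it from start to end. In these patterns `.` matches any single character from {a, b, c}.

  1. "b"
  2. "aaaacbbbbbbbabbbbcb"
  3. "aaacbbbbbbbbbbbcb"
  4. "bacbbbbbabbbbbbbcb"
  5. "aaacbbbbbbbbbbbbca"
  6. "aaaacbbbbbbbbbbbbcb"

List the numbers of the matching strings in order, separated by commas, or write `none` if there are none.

1 → no match
2 → no match
3 → no match
4 → no match
5 → match
6 → match

5, 6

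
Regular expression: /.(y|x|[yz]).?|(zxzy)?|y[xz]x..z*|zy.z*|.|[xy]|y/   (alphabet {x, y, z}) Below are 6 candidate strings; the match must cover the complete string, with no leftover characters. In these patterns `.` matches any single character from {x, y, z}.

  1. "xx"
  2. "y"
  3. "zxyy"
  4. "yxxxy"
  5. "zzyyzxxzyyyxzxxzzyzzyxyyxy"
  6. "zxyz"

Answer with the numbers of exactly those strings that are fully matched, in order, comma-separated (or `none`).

1, 2, 4

1 → match
2 → match
3 → no match
4 → match
5 → no match
6 → no match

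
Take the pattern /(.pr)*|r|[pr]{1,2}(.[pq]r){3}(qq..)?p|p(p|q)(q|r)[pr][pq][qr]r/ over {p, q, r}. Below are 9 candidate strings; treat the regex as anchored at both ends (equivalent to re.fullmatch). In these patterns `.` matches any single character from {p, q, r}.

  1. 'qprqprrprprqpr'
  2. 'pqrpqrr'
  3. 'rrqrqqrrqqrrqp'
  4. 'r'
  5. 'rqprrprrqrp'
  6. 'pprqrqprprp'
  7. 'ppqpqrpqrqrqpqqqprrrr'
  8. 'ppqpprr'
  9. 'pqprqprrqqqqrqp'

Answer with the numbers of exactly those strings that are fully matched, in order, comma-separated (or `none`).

1 → no match
2 → match
3 → no match
4 → match
5 → match
6 → no match
7 → no match
8 → match
9 → no match

2, 4, 5, 8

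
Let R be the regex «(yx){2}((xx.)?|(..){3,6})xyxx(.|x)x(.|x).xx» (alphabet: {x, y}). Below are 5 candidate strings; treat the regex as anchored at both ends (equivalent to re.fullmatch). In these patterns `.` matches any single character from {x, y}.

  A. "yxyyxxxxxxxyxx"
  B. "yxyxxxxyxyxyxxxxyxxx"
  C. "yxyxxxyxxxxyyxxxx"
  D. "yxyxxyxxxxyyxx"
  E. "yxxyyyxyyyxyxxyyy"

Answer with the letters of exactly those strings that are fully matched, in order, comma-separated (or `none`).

A → no match
B → match
C → no match
D → match
E → no match — must end with "xx"

B, D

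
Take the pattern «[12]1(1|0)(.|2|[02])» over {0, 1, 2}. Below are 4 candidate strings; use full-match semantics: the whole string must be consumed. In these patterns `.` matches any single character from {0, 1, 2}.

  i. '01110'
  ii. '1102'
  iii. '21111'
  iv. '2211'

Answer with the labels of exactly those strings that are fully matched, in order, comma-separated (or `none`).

ii

i. '01110' → no match
ii. '1102' → match
iii. '21111' → no match
iv. '2211' → no match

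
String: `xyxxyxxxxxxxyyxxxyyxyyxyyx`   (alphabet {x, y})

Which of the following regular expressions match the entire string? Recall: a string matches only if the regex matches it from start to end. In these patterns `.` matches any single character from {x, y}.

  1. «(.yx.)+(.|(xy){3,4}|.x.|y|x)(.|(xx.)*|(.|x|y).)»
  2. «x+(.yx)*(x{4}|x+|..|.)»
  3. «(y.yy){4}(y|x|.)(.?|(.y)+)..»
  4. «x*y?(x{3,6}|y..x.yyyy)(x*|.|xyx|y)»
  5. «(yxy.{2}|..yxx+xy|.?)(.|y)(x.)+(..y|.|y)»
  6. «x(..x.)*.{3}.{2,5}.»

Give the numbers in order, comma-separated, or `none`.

6

1 → no match
2 → no match
3 → no match — must start with `y`
4 → no match
5 → no match
6 → match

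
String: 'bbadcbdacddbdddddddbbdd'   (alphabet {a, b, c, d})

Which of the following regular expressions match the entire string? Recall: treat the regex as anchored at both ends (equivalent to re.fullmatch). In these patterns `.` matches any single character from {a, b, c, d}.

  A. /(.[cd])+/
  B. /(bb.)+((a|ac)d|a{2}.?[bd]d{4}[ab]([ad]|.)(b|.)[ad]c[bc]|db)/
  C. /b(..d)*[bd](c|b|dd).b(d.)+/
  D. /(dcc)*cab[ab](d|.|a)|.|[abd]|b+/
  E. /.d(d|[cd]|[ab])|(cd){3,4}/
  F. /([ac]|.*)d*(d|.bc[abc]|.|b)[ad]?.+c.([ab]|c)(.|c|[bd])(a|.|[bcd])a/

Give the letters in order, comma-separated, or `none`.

A → no match
B → no match
C → match
D → no match
E → no match
F → no match — must end with 'a'

C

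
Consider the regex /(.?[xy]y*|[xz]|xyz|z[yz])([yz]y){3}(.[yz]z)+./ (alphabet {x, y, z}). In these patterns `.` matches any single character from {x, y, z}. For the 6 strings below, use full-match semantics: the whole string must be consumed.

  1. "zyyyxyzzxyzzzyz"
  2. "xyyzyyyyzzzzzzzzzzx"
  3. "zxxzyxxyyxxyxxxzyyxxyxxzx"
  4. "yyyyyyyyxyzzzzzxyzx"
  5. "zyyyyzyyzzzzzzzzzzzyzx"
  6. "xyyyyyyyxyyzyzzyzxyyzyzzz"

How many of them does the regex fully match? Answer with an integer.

0

1 → no match
2 → no match
3 → no match
4 → no match
5 → no match
6 → no match
Total matched: 0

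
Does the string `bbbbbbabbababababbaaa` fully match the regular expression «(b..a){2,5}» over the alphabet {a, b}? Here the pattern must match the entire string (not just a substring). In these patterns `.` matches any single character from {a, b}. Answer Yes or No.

No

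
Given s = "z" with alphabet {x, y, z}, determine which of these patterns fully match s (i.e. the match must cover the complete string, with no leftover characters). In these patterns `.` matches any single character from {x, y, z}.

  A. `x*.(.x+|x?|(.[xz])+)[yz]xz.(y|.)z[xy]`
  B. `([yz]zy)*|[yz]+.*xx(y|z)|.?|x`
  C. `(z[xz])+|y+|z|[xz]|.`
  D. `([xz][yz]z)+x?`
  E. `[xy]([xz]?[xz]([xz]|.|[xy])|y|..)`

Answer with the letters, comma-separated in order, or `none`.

B, C

A → no match
B → match
C → match
D → no match
E → no match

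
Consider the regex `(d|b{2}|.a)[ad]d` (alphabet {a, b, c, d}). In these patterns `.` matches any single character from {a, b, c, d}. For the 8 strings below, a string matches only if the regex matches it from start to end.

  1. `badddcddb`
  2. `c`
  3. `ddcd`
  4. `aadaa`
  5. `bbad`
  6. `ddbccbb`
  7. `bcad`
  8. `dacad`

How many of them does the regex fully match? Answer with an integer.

1 → no match — must end with `d`
2 → no match — must end with `d`
3 → no match
4 → no match — must end with `d`
5 → match
6 → no match — must end with `d`
7 → no match
8 → no match
Total matched: 1

1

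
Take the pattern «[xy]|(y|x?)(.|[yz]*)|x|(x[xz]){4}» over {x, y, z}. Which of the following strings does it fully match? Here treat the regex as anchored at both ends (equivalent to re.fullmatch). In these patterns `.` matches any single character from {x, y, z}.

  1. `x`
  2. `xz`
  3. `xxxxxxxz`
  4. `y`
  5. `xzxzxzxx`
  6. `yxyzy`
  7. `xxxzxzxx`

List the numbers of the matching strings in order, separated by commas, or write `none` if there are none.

1, 2, 3, 4, 5, 7

1. `x` → match
2. `xz` → match
3. `xxxxxxxz` → match
4. `y` → match
5. `xzxzxzxx` → match
6. `yxyzy` → no match
7. `xxxzxzxx` → match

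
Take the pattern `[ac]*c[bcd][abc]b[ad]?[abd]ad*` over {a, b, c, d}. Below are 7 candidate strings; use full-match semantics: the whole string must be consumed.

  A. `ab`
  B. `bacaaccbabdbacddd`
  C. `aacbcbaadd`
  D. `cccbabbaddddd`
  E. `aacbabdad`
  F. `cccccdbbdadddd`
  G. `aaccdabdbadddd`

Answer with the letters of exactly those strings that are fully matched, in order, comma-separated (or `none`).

C, D, E, F, G

A → no match
B → no match
C → match
D → match
E → match
F → match
G → match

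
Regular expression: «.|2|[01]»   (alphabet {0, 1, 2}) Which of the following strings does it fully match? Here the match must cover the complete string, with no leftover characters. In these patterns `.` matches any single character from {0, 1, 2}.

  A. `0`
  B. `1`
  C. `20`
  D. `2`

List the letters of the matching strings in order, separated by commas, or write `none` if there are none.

A, B, D

A → match
B → match
C → no match
D → match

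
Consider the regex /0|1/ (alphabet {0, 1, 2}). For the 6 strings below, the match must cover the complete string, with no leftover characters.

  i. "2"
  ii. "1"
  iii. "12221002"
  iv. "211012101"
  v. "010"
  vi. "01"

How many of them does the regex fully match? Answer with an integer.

1

i → no match
ii → match
iii → no match
iv → no match
v → no match
vi → no match
Total matched: 1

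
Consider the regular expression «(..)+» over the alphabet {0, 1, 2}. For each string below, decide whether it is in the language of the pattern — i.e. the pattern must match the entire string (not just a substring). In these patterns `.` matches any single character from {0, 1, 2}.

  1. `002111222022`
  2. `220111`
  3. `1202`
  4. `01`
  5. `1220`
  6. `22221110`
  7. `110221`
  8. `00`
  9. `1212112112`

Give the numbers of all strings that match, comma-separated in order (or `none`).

1 → match
2 → match
3 → match
4 → match
5 → match
6 → match
7 → match
8 → match
9 → match

1, 2, 3, 4, 5, 6, 7, 8, 9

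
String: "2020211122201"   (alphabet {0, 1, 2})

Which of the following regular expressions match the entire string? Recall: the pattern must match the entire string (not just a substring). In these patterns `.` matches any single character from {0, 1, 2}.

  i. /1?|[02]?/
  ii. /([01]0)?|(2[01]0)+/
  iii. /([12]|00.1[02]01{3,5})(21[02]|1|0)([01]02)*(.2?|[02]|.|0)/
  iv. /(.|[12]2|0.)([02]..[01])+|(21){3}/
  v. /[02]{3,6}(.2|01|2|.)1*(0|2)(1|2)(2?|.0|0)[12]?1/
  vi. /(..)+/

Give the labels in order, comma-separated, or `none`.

v

i → no match
ii → no match
iii → no match
iv → no match
v → match
vi → no match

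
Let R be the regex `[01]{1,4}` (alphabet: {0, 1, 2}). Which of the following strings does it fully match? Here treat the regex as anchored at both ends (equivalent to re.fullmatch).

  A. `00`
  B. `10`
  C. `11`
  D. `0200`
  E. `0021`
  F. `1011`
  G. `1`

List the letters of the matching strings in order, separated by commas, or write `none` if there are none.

A → match
B → match
C → match
D → no match
E → no match
F → match
G → match

A, B, C, F, G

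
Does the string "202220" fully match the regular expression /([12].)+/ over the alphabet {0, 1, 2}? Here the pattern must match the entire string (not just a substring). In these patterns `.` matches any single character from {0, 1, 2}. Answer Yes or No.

Yes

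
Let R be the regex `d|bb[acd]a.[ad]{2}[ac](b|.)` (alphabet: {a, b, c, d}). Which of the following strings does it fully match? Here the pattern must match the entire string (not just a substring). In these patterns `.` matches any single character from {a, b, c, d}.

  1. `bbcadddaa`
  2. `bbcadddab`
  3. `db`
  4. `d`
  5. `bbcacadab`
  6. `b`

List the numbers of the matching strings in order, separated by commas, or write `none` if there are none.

1 → match
2 → match
3 → no match
4 → match
5 → match
6 → no match

1, 2, 4, 5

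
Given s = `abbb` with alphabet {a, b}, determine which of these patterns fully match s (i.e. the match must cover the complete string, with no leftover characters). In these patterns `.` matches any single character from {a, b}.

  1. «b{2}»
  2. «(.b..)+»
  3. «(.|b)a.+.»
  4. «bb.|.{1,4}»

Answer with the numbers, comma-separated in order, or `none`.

1 → no match — must start with `b`
2 → match
3 → no match
4 → match

2, 4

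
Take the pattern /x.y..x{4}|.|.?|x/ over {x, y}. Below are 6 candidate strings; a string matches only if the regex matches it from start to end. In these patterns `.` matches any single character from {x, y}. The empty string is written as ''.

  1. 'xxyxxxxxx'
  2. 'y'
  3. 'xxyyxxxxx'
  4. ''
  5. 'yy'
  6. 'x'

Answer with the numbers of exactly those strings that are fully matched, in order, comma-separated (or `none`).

1, 2, 3, 4, 6

1 → match
2 → match
3 → match
4 → match
5 → no match
6 → match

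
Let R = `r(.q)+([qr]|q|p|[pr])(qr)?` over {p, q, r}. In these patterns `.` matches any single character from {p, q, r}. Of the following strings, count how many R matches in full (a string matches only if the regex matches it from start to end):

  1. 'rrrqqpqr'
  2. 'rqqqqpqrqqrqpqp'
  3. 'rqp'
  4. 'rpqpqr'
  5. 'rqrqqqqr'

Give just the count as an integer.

1 → no match
2 → no match
3 → no match
4 → match
5 → no match
Total matched: 1

1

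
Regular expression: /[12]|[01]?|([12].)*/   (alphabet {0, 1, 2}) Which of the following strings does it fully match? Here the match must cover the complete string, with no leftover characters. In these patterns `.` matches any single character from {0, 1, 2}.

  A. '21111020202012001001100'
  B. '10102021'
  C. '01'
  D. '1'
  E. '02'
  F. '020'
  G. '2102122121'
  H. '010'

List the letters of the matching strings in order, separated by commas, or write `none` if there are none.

A → no match
B → match
C → no match
D → match
E → no match
F → no match
G → no match
H → no match

B, D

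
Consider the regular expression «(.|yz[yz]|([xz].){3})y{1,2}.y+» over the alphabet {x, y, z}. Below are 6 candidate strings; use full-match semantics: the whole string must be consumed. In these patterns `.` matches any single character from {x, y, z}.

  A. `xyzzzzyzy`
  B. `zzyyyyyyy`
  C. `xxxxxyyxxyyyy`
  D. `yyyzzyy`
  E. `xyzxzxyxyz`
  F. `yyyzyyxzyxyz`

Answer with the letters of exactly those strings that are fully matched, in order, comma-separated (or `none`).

A → match
B → no match
C → no match
D → no match
E → no match — must end with `y`
F → no match — must end with `y`

A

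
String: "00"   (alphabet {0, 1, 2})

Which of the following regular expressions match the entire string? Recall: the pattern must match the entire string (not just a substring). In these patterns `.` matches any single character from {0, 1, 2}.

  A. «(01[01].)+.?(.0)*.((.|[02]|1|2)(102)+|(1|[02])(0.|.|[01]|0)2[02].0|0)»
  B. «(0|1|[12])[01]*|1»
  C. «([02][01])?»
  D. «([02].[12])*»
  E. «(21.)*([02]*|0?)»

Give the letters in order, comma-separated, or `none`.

A → no match — must start with "01"
B → match
C → match
D → no match
E → match

B, C, E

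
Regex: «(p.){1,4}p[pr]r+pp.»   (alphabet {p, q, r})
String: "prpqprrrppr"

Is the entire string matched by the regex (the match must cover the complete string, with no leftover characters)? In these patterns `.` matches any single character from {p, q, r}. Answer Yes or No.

Yes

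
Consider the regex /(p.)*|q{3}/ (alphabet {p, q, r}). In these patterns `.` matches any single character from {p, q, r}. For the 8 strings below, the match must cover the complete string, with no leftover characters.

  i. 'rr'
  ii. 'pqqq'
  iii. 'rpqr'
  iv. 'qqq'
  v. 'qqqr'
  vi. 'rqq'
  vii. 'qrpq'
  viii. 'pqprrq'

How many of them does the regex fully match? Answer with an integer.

i → no match
ii → no match
iii → no match
iv → match
v → no match
vi → no match
vii → no match
viii → no match
Total matched: 1

1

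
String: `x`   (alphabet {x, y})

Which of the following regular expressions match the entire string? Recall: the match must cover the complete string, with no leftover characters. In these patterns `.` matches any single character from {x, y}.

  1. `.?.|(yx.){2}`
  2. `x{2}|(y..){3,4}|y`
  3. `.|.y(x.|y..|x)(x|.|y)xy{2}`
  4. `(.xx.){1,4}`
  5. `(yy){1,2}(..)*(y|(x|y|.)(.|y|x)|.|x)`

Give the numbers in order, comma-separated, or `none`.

1, 3

1 → match
2 → no match
3 → match
4 → no match
5 → no match — must start with `yy`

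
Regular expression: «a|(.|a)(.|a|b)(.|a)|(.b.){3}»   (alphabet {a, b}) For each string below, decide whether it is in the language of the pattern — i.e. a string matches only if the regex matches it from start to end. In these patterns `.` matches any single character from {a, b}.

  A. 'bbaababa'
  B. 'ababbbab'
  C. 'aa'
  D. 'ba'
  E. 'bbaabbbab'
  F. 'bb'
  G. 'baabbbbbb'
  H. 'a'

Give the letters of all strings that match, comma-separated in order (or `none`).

H

A → no match
B → no match
C → no match
D → no match
E → no match
F → no match
G → no match
H → match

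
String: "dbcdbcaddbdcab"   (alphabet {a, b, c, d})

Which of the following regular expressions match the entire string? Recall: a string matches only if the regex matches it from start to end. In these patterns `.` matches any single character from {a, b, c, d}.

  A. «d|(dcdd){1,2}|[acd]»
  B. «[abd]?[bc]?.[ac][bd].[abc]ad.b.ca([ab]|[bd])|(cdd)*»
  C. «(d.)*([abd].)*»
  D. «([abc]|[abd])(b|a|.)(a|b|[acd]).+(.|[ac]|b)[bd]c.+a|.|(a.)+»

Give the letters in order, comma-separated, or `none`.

A → no match
B → match
C → no match
D → no match

B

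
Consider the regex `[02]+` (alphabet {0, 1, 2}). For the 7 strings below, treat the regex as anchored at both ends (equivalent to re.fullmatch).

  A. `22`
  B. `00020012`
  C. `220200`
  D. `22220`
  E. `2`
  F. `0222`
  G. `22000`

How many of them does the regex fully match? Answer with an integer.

A → match
B → no match
C → match
D → match
E → match
F → match
G → match
Total matched: 6

6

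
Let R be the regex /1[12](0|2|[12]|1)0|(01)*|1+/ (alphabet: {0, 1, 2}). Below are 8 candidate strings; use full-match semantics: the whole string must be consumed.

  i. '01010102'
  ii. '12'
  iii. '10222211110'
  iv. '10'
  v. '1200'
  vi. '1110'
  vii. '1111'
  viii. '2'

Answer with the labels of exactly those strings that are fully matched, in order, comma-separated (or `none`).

v, vi, vii

i → no match
ii → no match
iii → no match
iv → no match
v → match
vi → match
vii → match
viii → no match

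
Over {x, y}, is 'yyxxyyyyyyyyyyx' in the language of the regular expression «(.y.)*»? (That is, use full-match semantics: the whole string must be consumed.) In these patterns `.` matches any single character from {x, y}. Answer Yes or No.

Yes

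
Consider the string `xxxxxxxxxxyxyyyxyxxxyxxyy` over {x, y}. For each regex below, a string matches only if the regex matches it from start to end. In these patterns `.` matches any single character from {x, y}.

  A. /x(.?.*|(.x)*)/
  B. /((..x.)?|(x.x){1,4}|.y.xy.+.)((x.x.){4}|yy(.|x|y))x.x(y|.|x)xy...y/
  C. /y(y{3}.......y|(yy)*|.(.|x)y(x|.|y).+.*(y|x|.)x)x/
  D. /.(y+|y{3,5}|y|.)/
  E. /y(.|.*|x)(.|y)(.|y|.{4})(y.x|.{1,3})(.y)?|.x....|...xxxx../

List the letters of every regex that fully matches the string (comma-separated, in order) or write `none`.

A, B

A → match
B → match
C → no match — must start with `y`
D → no match
E → no match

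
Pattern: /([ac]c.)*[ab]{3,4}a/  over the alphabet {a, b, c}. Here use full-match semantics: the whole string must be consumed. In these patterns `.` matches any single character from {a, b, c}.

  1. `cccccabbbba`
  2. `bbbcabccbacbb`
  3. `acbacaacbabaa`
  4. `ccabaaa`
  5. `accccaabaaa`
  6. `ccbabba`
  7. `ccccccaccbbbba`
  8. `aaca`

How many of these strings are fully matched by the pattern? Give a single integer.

1. `cccccabbbba` → match
2 → no match — must end with `a`
3 → match
4. `ccabaaa` → match
5. `accccaabaaa` → match
6. `ccbabba` → match
7 → match
8. `aaca` → no match
Total matched: 6

6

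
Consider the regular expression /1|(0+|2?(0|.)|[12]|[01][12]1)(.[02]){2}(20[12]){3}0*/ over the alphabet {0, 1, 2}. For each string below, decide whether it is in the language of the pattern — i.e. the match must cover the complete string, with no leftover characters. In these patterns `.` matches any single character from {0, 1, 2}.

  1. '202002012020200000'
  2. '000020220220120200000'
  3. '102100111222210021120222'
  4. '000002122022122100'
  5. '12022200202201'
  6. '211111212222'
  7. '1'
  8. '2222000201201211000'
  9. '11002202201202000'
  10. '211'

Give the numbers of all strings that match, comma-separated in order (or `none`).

1 → no match
2 → match
3 → no match
4 → no match
5 → no match
6 → no match
7 → match
8 → no match
9 → match
10 → no match

2, 7, 9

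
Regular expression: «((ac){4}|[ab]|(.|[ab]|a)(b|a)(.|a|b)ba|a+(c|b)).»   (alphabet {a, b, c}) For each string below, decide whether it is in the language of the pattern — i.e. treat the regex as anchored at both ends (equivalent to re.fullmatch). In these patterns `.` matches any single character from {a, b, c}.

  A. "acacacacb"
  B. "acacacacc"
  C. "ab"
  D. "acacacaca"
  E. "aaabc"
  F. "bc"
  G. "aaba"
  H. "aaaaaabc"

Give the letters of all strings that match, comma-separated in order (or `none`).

A → match
B → match
C → match
D → match
E → match
F → match
G → match
H → match

A, B, C, D, E, F, G, H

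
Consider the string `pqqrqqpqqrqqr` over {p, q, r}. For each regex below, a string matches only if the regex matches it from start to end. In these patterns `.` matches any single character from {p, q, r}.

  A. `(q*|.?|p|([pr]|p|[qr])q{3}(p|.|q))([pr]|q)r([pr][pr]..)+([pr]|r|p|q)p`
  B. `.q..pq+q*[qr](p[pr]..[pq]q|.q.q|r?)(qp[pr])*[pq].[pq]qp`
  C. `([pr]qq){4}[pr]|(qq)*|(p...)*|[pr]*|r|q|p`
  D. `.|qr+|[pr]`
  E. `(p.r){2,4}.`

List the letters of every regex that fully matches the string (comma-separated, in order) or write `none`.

C

A → no match — must end with `p`
B → no match — must end with `qp`
C → match
D → no match
E → no match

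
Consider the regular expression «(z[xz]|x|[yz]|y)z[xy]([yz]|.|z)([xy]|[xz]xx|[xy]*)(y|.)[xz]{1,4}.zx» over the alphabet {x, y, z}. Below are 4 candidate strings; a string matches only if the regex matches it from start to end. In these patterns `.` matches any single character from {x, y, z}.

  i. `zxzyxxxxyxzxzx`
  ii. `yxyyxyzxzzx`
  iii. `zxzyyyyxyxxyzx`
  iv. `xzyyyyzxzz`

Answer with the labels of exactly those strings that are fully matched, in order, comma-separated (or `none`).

i → match
ii → no match
iii → match
iv → no match — must end with `zx`

i, iii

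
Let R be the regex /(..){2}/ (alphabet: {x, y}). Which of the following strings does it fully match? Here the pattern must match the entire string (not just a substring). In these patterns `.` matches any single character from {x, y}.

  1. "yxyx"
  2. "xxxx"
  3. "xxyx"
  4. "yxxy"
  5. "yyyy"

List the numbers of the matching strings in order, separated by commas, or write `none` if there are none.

1 → match
2 → match
3 → match
4 → match
5 → match

1, 2, 3, 4, 5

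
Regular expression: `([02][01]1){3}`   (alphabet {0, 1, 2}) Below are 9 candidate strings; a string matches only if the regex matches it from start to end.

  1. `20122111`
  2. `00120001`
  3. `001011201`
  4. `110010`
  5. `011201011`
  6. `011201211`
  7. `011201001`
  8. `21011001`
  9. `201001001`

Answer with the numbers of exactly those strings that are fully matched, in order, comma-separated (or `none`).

1 → no match
2 → no match
3 → match
4 → no match — must end with `1`
5 → match
6 → match
7 → match
8 → no match
9 → match

3, 5, 6, 7, 9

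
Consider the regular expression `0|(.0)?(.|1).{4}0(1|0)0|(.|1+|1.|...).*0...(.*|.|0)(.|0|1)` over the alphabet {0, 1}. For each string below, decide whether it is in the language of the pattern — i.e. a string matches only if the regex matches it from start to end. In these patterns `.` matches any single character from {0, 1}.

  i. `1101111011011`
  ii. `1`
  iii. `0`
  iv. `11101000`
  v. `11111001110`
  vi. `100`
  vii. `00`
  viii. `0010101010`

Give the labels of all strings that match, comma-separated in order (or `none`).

i → match
ii → no match
iii → match
iv → match
v → match
vi → no match
vii → no match
viii → match

i, iii, iv, v, viii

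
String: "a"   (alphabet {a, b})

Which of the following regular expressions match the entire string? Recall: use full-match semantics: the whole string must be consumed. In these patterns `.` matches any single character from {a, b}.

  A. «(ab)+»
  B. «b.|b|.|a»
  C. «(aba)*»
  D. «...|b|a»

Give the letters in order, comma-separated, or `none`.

A → no match — must start with "ab"
B → match
C → no match
D → match

B, D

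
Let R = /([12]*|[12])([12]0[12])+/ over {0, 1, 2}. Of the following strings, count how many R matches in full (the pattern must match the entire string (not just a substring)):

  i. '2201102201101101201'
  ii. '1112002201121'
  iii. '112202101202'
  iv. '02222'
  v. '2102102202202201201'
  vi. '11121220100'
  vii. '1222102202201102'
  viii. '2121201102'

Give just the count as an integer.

i → match
ii → no match
iii → match
iv → no match
v → match
vi → no match
vii → match
viii → match
Total matched: 5

5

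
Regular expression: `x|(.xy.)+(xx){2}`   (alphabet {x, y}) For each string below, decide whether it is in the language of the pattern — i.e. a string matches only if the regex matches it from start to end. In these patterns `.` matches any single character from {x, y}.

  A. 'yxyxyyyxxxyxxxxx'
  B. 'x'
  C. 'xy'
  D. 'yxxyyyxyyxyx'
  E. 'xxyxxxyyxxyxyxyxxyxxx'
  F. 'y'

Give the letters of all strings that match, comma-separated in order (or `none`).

B

A → no match
B → match
C → no match
D → no match
E → no match
F → no match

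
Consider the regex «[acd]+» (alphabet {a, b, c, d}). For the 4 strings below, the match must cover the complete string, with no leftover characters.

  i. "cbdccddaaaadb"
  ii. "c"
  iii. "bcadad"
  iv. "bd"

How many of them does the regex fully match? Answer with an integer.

i → no match
ii → match
iii → no match
iv → no match
Total matched: 1

1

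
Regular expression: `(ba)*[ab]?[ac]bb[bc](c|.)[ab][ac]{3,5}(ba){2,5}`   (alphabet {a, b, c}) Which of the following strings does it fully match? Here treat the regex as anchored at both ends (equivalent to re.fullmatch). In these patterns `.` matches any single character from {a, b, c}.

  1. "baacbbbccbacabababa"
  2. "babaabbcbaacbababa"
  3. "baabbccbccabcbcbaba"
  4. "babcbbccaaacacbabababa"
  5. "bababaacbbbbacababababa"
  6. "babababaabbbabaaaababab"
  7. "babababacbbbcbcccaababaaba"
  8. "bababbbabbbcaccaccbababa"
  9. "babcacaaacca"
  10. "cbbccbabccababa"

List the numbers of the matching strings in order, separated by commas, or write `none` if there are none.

1 → no match
2 → no match
3 → no match
4 → match
5 → no match
6 → no match — must end with "ba"
7 → no match
8 → no match
9. "babcacaaacca" → no match — must end with "ba"
10 → no match

4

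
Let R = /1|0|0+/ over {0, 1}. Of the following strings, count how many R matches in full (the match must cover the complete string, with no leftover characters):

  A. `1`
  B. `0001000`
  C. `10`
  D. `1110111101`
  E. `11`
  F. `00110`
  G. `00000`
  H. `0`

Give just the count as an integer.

3

A → match
B → no match
C → no match
D → no match
E → no match
F → no match
G → match
H → match
Total matched: 3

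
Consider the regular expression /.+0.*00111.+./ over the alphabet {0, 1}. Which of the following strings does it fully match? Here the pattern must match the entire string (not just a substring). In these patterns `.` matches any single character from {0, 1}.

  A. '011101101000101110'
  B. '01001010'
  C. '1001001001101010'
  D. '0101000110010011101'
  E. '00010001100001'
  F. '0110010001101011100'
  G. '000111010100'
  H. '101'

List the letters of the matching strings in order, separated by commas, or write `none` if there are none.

A → no match
B → no match
C → no match
D → match
E → no match
F → no match
G → no match
H → no match

D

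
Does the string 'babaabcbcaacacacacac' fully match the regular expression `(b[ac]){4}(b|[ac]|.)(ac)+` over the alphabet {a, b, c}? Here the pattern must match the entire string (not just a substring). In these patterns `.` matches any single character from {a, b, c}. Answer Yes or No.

No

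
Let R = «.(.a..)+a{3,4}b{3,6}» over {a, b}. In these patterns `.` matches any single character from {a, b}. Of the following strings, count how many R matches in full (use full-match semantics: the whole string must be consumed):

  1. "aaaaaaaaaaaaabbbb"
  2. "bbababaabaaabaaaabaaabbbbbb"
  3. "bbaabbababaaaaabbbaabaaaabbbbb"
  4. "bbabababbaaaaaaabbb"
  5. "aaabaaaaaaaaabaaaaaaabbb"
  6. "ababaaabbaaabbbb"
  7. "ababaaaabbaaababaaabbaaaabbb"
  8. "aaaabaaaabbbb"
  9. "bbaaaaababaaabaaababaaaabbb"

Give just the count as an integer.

8

1 → match
2 → no match
3 → match
4 → match
5 → match
6 → match
7 → match
8 → match
9 → match
Total matched: 8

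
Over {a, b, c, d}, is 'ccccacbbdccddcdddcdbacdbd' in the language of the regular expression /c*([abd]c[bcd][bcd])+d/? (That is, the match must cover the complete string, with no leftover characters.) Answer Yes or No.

Yes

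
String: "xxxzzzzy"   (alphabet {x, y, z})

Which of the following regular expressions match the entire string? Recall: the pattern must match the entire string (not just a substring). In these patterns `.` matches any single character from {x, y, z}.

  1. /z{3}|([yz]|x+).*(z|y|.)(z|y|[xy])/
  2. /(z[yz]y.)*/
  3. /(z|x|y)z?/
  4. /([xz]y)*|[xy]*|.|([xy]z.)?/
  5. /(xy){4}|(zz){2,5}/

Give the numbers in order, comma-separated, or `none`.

1

1 → match
2 → no match
3 → no match
4 → no match
5 → no match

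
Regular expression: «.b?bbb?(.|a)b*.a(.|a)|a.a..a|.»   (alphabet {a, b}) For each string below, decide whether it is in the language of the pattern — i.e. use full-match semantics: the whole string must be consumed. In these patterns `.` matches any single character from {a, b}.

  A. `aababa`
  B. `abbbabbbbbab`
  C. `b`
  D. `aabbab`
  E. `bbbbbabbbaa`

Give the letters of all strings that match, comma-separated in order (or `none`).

B, C, E

A → no match
B → match
C → match
D → no match
E → match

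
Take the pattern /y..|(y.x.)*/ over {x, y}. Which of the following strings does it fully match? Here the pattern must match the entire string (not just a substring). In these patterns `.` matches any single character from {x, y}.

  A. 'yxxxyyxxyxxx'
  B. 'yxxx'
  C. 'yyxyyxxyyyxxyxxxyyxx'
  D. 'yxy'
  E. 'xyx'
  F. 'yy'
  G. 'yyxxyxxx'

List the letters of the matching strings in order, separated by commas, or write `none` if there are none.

A, B, C, D, G

A → match
B → match
C → match
D → match
E → no match
F → no match
G → match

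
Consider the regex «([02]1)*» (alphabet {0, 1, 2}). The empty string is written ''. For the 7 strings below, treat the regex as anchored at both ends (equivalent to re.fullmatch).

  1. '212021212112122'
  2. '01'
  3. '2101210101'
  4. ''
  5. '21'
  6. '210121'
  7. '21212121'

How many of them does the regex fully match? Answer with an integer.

6

1 → no match
2 → match
3 → match
4 → match
5 → match
6 → match
7 → match
Total matched: 6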